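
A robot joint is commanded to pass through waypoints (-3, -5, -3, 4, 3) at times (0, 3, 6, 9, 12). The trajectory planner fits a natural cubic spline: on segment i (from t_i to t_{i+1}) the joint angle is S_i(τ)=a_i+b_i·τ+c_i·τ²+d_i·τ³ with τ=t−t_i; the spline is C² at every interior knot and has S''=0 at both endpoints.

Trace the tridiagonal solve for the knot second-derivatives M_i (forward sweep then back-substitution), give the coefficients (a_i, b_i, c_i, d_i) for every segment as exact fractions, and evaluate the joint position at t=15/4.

  seg 0: a=-3 b=-6/7 c=0 d=4/189
  seg 1: a=-5 b=-2/7 c=4/21 d=8/189
  seg 2: a=-3 b=2 c=4/7 d=-29/189
  seg 3: a=4 b=9/7 c=-17/21 d=17/189
S(15/4) = -285/56

Δ: Δ0=-2/3, Δ1=2/3, Δ2=7/3, Δ3=-1/3
row 1: diag=12, rhs=8; c'=1/4, d'=2/3
row 2: denom=12−3·1/4=45/4; d'=(10−3·2/3)/(45/4)=32/45
row 3: denom=12−3·4/15=56/5; d'=(-16−3·32/45)/(56/5)=-34/21
back: M3=-34/21
back: M2=32/45−4/15·-34/21=8/7
back: M1=2/3−1/4·8/7=8/21
M: M0=0, M1=8/21, M2=8/7, M3=-34/21, M4=0
seg 0: a=-3, c=M0/2=0, d=(M1−M0)/(6·3)=4/189, b=Δ0−h0·(2M0+M1)/6=-6/7
seg 1: a=-5, c=M1/2=4/21, d=(M2−M1)/(6·3)=8/189, b=Δ1−h1·(2M1+M2)/6=-2/7
seg 2: a=-3, c=M2/2=4/7, d=(M3−M2)/(6·3)=-29/189, b=Δ2−h2·(2M2+M3)/6=2
seg 3: a=4, c=M3/2=-17/21, d=(M4−M3)/(6·3)=17/189, b=Δ3−h3·(2M3+M4)/6=9/7
t_q=15/4 → seg 1, τ=3/4; S=-5+-2/7·τ+4/21·τ²+8/189·τ³=-285/56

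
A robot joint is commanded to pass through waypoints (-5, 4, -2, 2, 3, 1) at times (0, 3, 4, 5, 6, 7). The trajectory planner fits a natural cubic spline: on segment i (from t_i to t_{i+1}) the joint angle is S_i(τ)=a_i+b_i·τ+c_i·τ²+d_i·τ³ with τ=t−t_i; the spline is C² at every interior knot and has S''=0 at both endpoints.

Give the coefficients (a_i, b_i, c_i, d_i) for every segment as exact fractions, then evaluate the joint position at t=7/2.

  seg 0: a=-5 b=3288/433 c=0 d=-221/433
  seg 1: a=4 b=-2679/433 c=-1989/433 d=2070/433
  seg 2: a=-2 b=-447/433 c=4221/433 d=-2042/433
  seg 3: a=2 b=1869/433 c=-1905/433 d=469/433
  seg 4: a=3 b=-534/433 c=-498/433 d=166/433
S(7/2) = 154/433

Δ: Δ0=3, Δ1=-6, Δ2=4, Δ3=1, Δ4=-2
row 1: diag=8, rhs=-54; c'=1/8, d'=-27/4
row 2: denom=4−1·1/8=31/8; d'=(60−1·-27/4)/(31/8)=534/31
row 3: denom=4−1·8/31=116/31; d'=(-18−1·534/31)/(116/31)=-273/29
row 4: denom=4−1·31/116=433/116; d'=(-18−1·-273/29)/(433/116)=-996/433
back: M4=-996/433
back: M3=-273/29−31/116·-996/433=-3810/433
back: M2=534/31−8/31·-3810/433=8442/433
back: M1=-27/4−1/8·8442/433=-3978/433
M: M0=0, M1=-3978/433, M2=8442/433, M3=-3810/433, M4=-996/433, M5=0
seg 0: a=-5, c=M0/2=0, d=(M1−M0)/(6·3)=-221/433, b=Δ0−h0·(2M0+M1)/6=3288/433
seg 1: a=4, c=M1/2=-1989/433, d=(M2−M1)/(6·1)=2070/433, b=Δ1−h1·(2M1+M2)/6=-2679/433
seg 2: a=-2, c=M2/2=4221/433, d=(M3−M2)/(6·1)=-2042/433, b=Δ2−h2·(2M2+M3)/6=-447/433
seg 3: a=2, c=M3/2=-1905/433, d=(M4−M3)/(6·1)=469/433, b=Δ3−h3·(2M3+M4)/6=1869/433
seg 4: a=3, c=M4/2=-498/433, d=(M5−M4)/(6·1)=166/433, b=Δ4−h4·(2M4+M5)/6=-534/433
t_q=7/2 → seg 1, τ=1/2; S=4+-2679/433·τ+-1989/433·τ²+2070/433·τ³=154/433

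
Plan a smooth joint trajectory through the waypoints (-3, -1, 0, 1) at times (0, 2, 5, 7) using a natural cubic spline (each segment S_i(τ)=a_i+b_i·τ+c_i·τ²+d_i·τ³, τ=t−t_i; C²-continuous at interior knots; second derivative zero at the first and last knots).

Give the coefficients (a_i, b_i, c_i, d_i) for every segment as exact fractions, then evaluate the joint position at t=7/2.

  seg 0: a=-3 b=316/273 c=0 d=-43/1092
  seg 1: a=-1 b=187/273 c=-43/182 d=5/126
  seg 2: a=0 b=185/546 c=11/91 d=-11/546
S(7/2) = -77/208

Δ: Δ0=1, Δ1=1/3, Δ2=1/2
row 1: diag=10, rhs=-4; c'=3/10, d'=-2/5
row 2: denom=10−3·3/10=91/10; d'=(1−3·-2/5)/(91/10)=22/91
back: M2=22/91
back: M1=-2/5−3/10·22/91=-43/91
M: M0=0, M1=-43/91, M2=22/91, M3=0
seg 0: a=-3, c=M0/2=0, d=(M1−M0)/(6·2)=-43/1092, b=Δ0−h0·(2M0+M1)/6=316/273
seg 1: a=-1, c=M1/2=-43/182, d=(M2−M1)/(6·3)=5/126, b=Δ1−h1·(2M1+M2)/6=187/273
seg 2: a=0, c=M2/2=11/91, d=(M3−M2)/(6·2)=-11/546, b=Δ2−h2·(2M2+M3)/6=185/546
t_q=7/2 → seg 1, τ=3/2; S=-1+187/273·τ+-43/182·τ²+5/126·τ³=-77/208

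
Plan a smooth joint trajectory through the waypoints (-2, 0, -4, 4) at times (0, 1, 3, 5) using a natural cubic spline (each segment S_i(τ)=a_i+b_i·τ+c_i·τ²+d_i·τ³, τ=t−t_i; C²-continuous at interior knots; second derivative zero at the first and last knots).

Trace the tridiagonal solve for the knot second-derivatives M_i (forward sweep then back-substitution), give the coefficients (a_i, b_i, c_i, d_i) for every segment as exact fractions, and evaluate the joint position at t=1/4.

  seg 0: a=-2 b=3 c=0 d=-1
  seg 1: a=0 b=0 c=-3 d=1
  seg 2: a=-4 b=0 c=3 d=-1/2
S(1/4) = -81/64

Δ: Δ0=2, Δ1=-2, Δ2=4
row 1: diag=6, rhs=-24; c'=1/3, d'=-4
row 2: denom=8−2·1/3=22/3; d'=(36−2·-4)/(22/3)=6
back: M2=6
back: M1=-4−1/3·6=-6
M: M0=0, M1=-6, M2=6, M3=0
seg 0: a=-2, c=M0/2=0, d=(M1−M0)/(6·1)=-1, b=Δ0−h0·(2M0+M1)/6=3
seg 1: a=0, c=M1/2=-3, d=(M2−M1)/(6·2)=1, b=Δ1−h1·(2M1+M2)/6=0
seg 2: a=-4, c=M2/2=3, d=(M3−M2)/(6·2)=-1/2, b=Δ2−h2·(2M2+M3)/6=0
t_q=1/4 → seg 0, τ=1/4; S=-2+3·τ+0·τ²+-1·τ³=-81/64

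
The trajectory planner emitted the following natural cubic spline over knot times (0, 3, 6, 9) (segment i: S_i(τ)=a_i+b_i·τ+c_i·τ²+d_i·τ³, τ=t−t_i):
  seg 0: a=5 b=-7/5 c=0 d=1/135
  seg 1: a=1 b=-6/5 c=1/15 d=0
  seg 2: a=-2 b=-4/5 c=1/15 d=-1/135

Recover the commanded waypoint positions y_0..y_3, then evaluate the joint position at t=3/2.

y_0 = S_0(0) = a_0 = 5
y_1 = S_1(0) = a_1 = 1
y_2 = S_2(0) = a_2 = -2
y_3 = S_2(3) = -4
t_q=3/2 is in segment 0 (τ=3/2); S_0(τ)=117/40

y_0=5 y_1=1 y_2=-2 y_3=-4
S(3/2) = 117/40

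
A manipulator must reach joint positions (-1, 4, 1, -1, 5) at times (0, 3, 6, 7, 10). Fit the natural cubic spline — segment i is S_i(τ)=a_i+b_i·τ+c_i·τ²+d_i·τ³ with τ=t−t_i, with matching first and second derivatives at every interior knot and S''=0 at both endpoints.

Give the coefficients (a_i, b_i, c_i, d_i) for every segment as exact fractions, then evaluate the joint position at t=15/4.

  seg 0: a=-1 b=128/57 c=0 d=-11/171
  seg 1: a=4 b=29/57 c=-11/19 d=13/513
  seg 2: a=1 b=-130/57 c=-20/57 d=12/19
  seg 3: a=-1 b=-62/57 c=88/57 d=-88/513
S(15/4) = 4945/1216

Δ: Δ0=5/3, Δ1=-1, Δ2=-2, Δ3=2
row 1: diag=12, rhs=-16; c'=1/4, d'=-4/3
row 2: denom=8−3·1/4=29/4; d'=(-6−3·-4/3)/(29/4)=-8/29
row 3: denom=8−1·4/29=228/29; d'=(24−1·-8/29)/(228/29)=176/57
back: M3=176/57
back: M2=-8/29−4/29·176/57=-40/57
back: M1=-4/3−1/4·-40/57=-22/19
M: M0=0, M1=-22/19, M2=-40/57, M3=176/57, M4=0
seg 0: a=-1, c=M0/2=0, d=(M1−M0)/(6·3)=-11/171, b=Δ0−h0·(2M0+M1)/6=128/57
seg 1: a=4, c=M1/2=-11/19, d=(M2−M1)/(6·3)=13/513, b=Δ1−h1·(2M1+M2)/6=29/57
seg 2: a=1, c=M2/2=-20/57, d=(M3−M2)/(6·1)=12/19, b=Δ2−h2·(2M2+M3)/6=-130/57
seg 3: a=-1, c=M3/2=88/57, d=(M4−M3)/(6·3)=-88/513, b=Δ3−h3·(2M3+M4)/6=-62/57
t_q=15/4 → seg 1, τ=3/4; S=4+29/57·τ+-11/19·τ²+13/513·τ³=4945/1216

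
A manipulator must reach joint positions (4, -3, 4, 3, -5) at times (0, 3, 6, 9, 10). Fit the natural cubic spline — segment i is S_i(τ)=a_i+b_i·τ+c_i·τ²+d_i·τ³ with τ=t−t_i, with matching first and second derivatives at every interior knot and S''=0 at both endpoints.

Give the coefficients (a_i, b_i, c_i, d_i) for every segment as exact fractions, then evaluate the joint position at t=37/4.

  seg 0: a=4 b=-1157/324 c=0 d=401/2916
  seg 1: a=-3 b=23/162 c=401/324 d=-493/2916
  seg 2: a=4 b=973/324 c=-23/81 d=-805/2916
  seg 3: a=3 b=-997/162 c=-299/108 d=299/324
S(37/4) = 9005/6912

Δ: Δ0=-7/3, Δ1=7/3, Δ2=-1/3, Δ3=-8
row 1: diag=12, rhs=28; c'=1/4, d'=7/3
row 2: denom=12−3·1/4=45/4; d'=(-16−3·7/3)/(45/4)=-92/45
row 3: denom=8−3·4/15=36/5; d'=(-46−3·-92/45)/(36/5)=-299/54
back: M3=-299/54
back: M2=-92/45−4/15·-299/54=-46/81
back: M1=7/3−1/4·-46/81=401/162
M: M0=0, M1=401/162, M2=-46/81, M3=-299/54, M4=0
seg 0: a=4, c=M0/2=0, d=(M1−M0)/(6·3)=401/2916, b=Δ0−h0·(2M0+M1)/6=-1157/324
seg 1: a=-3, c=M1/2=401/324, d=(M2−M1)/(6·3)=-493/2916, b=Δ1−h1·(2M1+M2)/6=23/162
seg 2: a=4, c=M2/2=-23/81, d=(M3−M2)/(6·3)=-805/2916, b=Δ2−h2·(2M2+M3)/6=973/324
seg 3: a=3, c=M3/2=-299/108, d=(M4−M3)/(6·1)=299/324, b=Δ3−h3·(2M3+M4)/6=-997/162
t_q=37/4 → seg 3, τ=1/4; S=3+-997/162·τ+-299/108·τ²+299/324·τ³=9005/6912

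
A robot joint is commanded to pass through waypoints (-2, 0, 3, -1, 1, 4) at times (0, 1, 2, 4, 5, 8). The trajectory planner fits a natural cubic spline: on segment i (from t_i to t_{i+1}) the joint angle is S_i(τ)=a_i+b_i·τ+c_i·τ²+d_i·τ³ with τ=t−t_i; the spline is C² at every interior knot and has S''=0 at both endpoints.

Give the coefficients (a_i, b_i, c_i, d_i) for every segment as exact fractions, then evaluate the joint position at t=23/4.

Δ: Δ0=2, Δ1=3, Δ2=-2, Δ3=2, Δ4=1
row 1: diag=4, rhs=6; c'=1/4, d'=3/2
row 2: denom=6−1·1/4=23/4; d'=(-30−1·3/2)/(23/4)=-126/23
row 3: denom=6−2·8/23=122/23; d'=(24−2·-126/23)/(122/23)=402/61
row 4: denom=8−1·23/122=953/122; d'=(-6−1·402/61)/(953/122)=-1536/953
back: M4=-1536/953
back: M3=402/61−23/122·-1536/953=6570/953
back: M2=-126/23−8/23·6570/953=-7506/953
back: M1=3/2−1/4·-7506/953=3306/953
M: M0=0, M1=3306/953, M2=-7506/953, M3=6570/953, M4=-1536/953, M5=0
seg 0: a=-2, c=M0/2=0, d=(M1−M0)/(6·1)=551/953, b=Δ0−h0·(2M0+M1)/6=1355/953
seg 1: a=0, c=M1/2=1653/953, d=(M2−M1)/(6·1)=-1802/953, b=Δ1−h1·(2M1+M2)/6=3008/953
seg 2: a=3, c=M2/2=-3753/953, d=(M3−M2)/(6·2)=1173/953, b=Δ2−h2·(2M2+M3)/6=908/953
seg 3: a=-1, c=M3/2=3285/953, d=(M4−M3)/(6·1)=-1351/953, b=Δ3−h3·(2M3+M4)/6=-28/953
seg 4: a=1, c=M4/2=-768/953, d=(M5−M4)/(6·3)=256/2859, b=Δ4−h4·(2M4+M5)/6=2489/953
t_q=23/4 → seg 4, τ=3/4; S=1+2489/953·τ+-768/953·τ²+256/2859·τ³=9695/3812

  seg 0: a=-2 b=1355/953 c=0 d=551/953
  seg 1: a=0 b=3008/953 c=1653/953 d=-1802/953
  seg 2: a=3 b=908/953 c=-3753/953 d=1173/953
  seg 3: a=-1 b=-28/953 c=3285/953 d=-1351/953
  seg 4: a=1 b=2489/953 c=-768/953 d=256/2859
S(23/4) = 9695/3812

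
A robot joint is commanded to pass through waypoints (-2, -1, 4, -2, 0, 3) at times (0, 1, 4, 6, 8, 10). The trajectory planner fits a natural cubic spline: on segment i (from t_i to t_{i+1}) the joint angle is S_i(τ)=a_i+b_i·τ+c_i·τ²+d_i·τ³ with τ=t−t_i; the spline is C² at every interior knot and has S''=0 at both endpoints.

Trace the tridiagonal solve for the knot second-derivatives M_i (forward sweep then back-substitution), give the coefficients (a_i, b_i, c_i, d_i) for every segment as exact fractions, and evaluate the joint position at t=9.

  seg 0: a=-2 b=557/858 c=0 d=301/858
  seg 1: a=-1 b=730/429 c=301/286 d=-83/234
  seg 2: a=4 b=-103/66 c=-306/143 d=2437/3432
  seg 3: a=-2 b=-686/429 c=1213/572 d=-1409/3432
  seg 4: a=0 b=1679/858 c=-49/143 d=49/858
S(9) = 239/143

Δ: Δ0=1, Δ1=5/3, Δ2=-3, Δ3=1, Δ4=3/2
row 1: diag=8, rhs=4; c'=3/8, d'=1/2
row 2: denom=10−3·3/8=71/8; d'=(-28−3·1/2)/(71/8)=-236/71
row 3: denom=8−2·16/71=536/71; d'=(24−2·-236/71)/(536/71)=272/67
row 4: denom=8−2·71/268=1001/134; d'=(3−2·272/67)/(1001/134)=-98/143
back: M4=-98/143
back: M3=272/67−71/268·-98/143=1213/286
back: M2=-236/71−16/71·1213/286=-612/143
back: M1=1/2−3/8·-612/143=301/143
M: M0=0, M1=301/143, M2=-612/143, M3=1213/286, M4=-98/143, M5=0
seg 0: a=-2, c=M0/2=0, d=(M1−M0)/(6·1)=301/858, b=Δ0−h0·(2M0+M1)/6=557/858
seg 1: a=-1, c=M1/2=301/286, d=(M2−M1)/(6·3)=-83/234, b=Δ1−h1·(2M1+M2)/6=730/429
seg 2: a=4, c=M2/2=-306/143, d=(M3−M2)/(6·2)=2437/3432, b=Δ2−h2·(2M2+M3)/6=-103/66
seg 3: a=-2, c=M3/2=1213/572, d=(M4−M3)/(6·2)=-1409/3432, b=Δ3−h3·(2M3+M4)/6=-686/429
seg 4: a=0, c=M4/2=-49/143, d=(M5−M4)/(6·2)=49/858, b=Δ4−h4·(2M4+M5)/6=1679/858
t_q=9 → seg 4, τ=1; S=0+1679/858·τ+-49/143·τ²+49/858·τ³=239/143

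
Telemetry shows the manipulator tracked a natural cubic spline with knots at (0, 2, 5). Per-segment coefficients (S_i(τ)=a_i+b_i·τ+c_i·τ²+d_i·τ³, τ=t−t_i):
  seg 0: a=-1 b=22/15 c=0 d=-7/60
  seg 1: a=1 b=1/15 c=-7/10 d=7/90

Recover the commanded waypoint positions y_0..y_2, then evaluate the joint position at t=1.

y_0 = S_0(0) = a_0 = -1
y_1 = S_1(0) = a_1 = 1
y_2 = S_1(3) = -3
t_q=1 is in segment 0 (τ=1); S_0(τ)=7/20

y_0=-1 y_1=1 y_2=-3
S(1) = 7/20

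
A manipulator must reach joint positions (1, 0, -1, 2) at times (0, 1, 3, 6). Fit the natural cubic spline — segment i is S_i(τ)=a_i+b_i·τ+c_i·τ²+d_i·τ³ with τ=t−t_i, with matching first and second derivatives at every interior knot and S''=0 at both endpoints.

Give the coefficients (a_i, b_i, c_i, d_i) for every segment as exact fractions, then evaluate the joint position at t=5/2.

Δ: Δ0=-1, Δ1=-1/2, Δ2=1
row 1: diag=6, rhs=3; c'=1/3, d'=1/2
row 2: denom=10−2·1/3=28/3; d'=(9−2·1/2)/(28/3)=6/7
back: M2=6/7
back: M1=1/2−1/3·6/7=3/14
M: M0=0, M1=3/14, M2=6/7, M3=0
seg 0: a=1, c=M0/2=0, d=(M1−M0)/(6·1)=1/28, b=Δ0−h0·(2M0+M1)/6=-29/28
seg 1: a=0, c=M1/2=3/28, d=(M2−M1)/(6·2)=3/56, b=Δ1−h1·(2M1+M2)/6=-13/14
seg 2: a=-1, c=M2/2=3/7, d=(M3−M2)/(6·3)=-1/21, b=Δ2−h2·(2M2+M3)/6=1/7
t_q=5/2 → seg 1, τ=3/2; S=0+-13/14·τ+3/28·τ²+3/56·τ³=-435/448

  seg 0: a=1 b=-29/28 c=0 d=1/28
  seg 1: a=0 b=-13/14 c=3/28 d=3/56
  seg 2: a=-1 b=1/7 c=3/7 d=-1/21
S(5/2) = -435/448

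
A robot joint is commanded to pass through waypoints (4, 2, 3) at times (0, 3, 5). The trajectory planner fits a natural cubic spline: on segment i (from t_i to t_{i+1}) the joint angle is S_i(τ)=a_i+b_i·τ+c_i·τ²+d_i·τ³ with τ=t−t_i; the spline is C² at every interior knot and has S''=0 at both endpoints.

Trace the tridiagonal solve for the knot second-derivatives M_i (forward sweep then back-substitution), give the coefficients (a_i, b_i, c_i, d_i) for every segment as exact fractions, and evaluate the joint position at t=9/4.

  seg 0: a=4 b=-61/60 c=0 d=7/180
  seg 1: a=2 b=1/30 c=7/20 d=-7/120
S(9/4) = 2759/1280

Δ: Δ0=-2/3, Δ1=1/2
row 1: diag=10, rhs=7; c'=1/5, d'=7/10
back: M1=7/10
M: M0=0, M1=7/10, M2=0
seg 0: a=4, c=M0/2=0, d=(M1−M0)/(6·3)=7/180, b=Δ0−h0·(2M0+M1)/6=-61/60
seg 1: a=2, c=M1/2=7/20, d=(M2−M1)/(6·2)=-7/120, b=Δ1−h1·(2M1+M2)/6=1/30
t_q=9/4 → seg 0, τ=9/4; S=4+-61/60·τ+0·τ²+7/180·τ³=2759/1280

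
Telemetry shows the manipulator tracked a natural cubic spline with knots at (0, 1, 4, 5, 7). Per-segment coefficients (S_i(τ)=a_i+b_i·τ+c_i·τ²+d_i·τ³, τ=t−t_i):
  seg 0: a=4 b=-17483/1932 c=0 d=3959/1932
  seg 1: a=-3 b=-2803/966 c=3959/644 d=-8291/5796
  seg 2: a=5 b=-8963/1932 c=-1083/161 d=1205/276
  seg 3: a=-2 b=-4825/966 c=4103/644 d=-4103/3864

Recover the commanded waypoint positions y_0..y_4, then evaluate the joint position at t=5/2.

y_0=4 y_1=-3 y_2=5 y_3=-2 y_4=5
S(5/2) = 8509/5152

y_0 = S_0(0) = a_0 = 4
y_1 = S_1(0) = a_1 = -3
y_2 = S_2(0) = a_2 = 5
y_3 = S_3(0) = a_3 = -2
y_4 = S_3(2) = 5
t_q=5/2 is in segment 1 (τ=3/2); S_1(τ)=8509/5152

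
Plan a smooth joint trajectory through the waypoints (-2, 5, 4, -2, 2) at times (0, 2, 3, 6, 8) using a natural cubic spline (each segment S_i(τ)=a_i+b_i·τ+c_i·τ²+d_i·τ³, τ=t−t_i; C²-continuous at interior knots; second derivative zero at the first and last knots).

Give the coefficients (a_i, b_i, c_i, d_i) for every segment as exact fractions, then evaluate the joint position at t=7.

Δ: Δ0=7/2, Δ1=-1, Δ2=-2, Δ3=2
row 1: diag=6, rhs=-27; c'=1/6, d'=-9/2
row 2: denom=8−1·1/6=47/6; d'=(-6−1·-9/2)/(47/6)=-9/47
row 3: denom=10−3·18/47=416/47; d'=(24−3·-9/47)/(416/47)=1155/416
back: M3=1155/416
back: M2=-9/47−18/47·1155/416=-261/208
back: M1=-9/2−1/6·-261/208=-1785/416
M: M0=0, M1=-1785/416, M2=-261/208, M3=1155/416, M4=0
seg 0: a=-2, c=M0/2=0, d=(M1−M0)/(6·2)=-595/1664, b=Δ0−h0·(2M0+M1)/6=2051/416
seg 1: a=5, c=M1/2=-1785/832, d=(M2−M1)/(6·1)=421/832, b=Δ1−h1·(2M1+M2)/6=133/208
seg 2: a=4, c=M2/2=-261/416, d=(M3−M2)/(6·3)=43/192, b=Δ2−h2·(2M2+M3)/6=-1775/832
seg 3: a=-2, c=M3/2=1155/832, d=(M4−M3)/(6·2)=-385/1664, b=Δ3−h3·(2M3+M4)/6=31/208
t_q=7 → seg 3, τ=1; S=-2+31/208·τ+1155/832·τ²+-385/1664·τ³=-1155/1664

  seg 0: a=-2 b=2051/416 c=0 d=-595/1664
  seg 1: a=5 b=133/208 c=-1785/832 d=421/832
  seg 2: a=4 b=-1775/832 c=-261/416 d=43/192
  seg 3: a=-2 b=31/208 c=1155/832 d=-385/1664
S(7) = -1155/1664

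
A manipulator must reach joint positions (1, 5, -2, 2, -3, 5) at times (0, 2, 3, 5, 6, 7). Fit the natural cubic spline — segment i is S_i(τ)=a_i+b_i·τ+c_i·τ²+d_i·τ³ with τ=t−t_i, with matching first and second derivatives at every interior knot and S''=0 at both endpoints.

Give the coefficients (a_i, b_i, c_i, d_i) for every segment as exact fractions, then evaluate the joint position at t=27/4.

  seg 0: a=1 b=4192/709 c=0 d=-1387/1418
  seg 1: a=5 b=-4130/709 c=-4161/709 d=3328/709
  seg 2: a=-2 b=-2468/709 c=5823/709 d=-1940/709
  seg 3: a=2 b=-2456/709 c=-5817/709 d=4728/709
  seg 4: a=-3 b=94/709 c=8367/709 d=-2789/709
S(27/4) = 94293/45376

Δ: Δ0=2, Δ1=-7, Δ2=2, Δ3=-5, Δ4=8
row 1: diag=6, rhs=-54; c'=1/6, d'=-9
row 2: denom=6−1·1/6=35/6; d'=(54−1·-9)/(35/6)=54/5
row 3: denom=6−2·12/35=186/35; d'=(-42−2·54/5)/(186/35)=-371/31
row 4: denom=4−1·35/186=709/186; d'=(78−1·-371/31)/(709/186)=16734/709
back: M4=16734/709
back: M3=-371/31−35/186·16734/709=-11634/709
back: M2=54/5−12/35·-11634/709=11646/709
back: M1=-9−1/6·11646/709=-8322/709
M: M0=0, M1=-8322/709, M2=11646/709, M3=-11634/709, M4=16734/709, M5=0
seg 0: a=1, c=M0/2=0, d=(M1−M0)/(6·2)=-1387/1418, b=Δ0−h0·(2M0+M1)/6=4192/709
seg 1: a=5, c=M1/2=-4161/709, d=(M2−M1)/(6·1)=3328/709, b=Δ1−h1·(2M1+M2)/6=-4130/709
seg 2: a=-2, c=M2/2=5823/709, d=(M3−M2)/(6·2)=-1940/709, b=Δ2−h2·(2M2+M3)/6=-2468/709
seg 3: a=2, c=M3/2=-5817/709, d=(M4−M3)/(6·1)=4728/709, b=Δ3−h3·(2M3+M4)/6=-2456/709
seg 4: a=-3, c=M4/2=8367/709, d=(M5−M4)/(6·1)=-2789/709, b=Δ4−h4·(2M4+M5)/6=94/709
t_q=27/4 → seg 4, τ=3/4; S=-3+94/709·τ+8367/709·τ²+-2789/709·τ³=94293/45376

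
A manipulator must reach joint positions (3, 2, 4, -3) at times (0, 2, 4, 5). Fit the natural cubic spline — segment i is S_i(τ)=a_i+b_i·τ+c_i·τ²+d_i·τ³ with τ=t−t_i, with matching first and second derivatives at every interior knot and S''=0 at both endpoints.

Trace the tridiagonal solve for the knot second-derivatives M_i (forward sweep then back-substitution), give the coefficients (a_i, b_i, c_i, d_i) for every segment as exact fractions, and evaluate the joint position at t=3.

  seg 0: a=3 b=-18/11 c=0 d=25/88
  seg 1: a=2 b=39/22 c=75/44 d=-23/22
  seg 2: a=4 b=-87/22 c=-201/44 d=67/44
S(3) = 195/44

Δ: Δ0=-1/2, Δ1=1, Δ2=-7
row 1: diag=8, rhs=9; c'=1/4, d'=9/8
row 2: denom=6−2·1/4=11/2; d'=(-48−2·9/8)/(11/2)=-201/22
back: M2=-201/22
back: M1=9/8−1/4·-201/22=75/22
M: M0=0, M1=75/22, M2=-201/22, M3=0
seg 0: a=3, c=M0/2=0, d=(M1−M0)/(6·2)=25/88, b=Δ0−h0·(2M0+M1)/6=-18/11
seg 1: a=2, c=M1/2=75/44, d=(M2−M1)/(6·2)=-23/22, b=Δ1−h1·(2M1+M2)/6=39/22
seg 2: a=4, c=M2/2=-201/44, d=(M3−M2)/(6·1)=67/44, b=Δ2−h2·(2M2+M3)/6=-87/22
t_q=3 → seg 1, τ=1; S=2+39/22·τ+75/44·τ²+-23/22·τ³=195/44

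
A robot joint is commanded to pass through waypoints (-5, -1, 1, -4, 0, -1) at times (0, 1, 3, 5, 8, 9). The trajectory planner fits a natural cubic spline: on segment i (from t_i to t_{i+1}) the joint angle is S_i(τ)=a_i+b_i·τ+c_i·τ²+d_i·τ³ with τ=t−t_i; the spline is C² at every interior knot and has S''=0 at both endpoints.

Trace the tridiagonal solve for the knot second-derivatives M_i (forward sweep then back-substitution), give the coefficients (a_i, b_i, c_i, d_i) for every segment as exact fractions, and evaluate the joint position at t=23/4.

  seg 0: a=-5 b=38065/8796 c=0 d=-2881/8796
  seg 1: a=-1 b=14711/4398 c=-2881/2932 d=-835/8796
  seg 2: a=1 b=-7585/4398 c=-4551/2932 d=10243/17592
  seg 3: a=-4 b=-2081/2199 c=1423/733 d=-866/2199
  seg 4: a=0 b=151/2199 c=-1175/733 d=1175/2199
S(23/4) = -88755/23456

Δ: Δ0=4, Δ1=1, Δ2=-5/2, Δ3=4/3, Δ4=-1
row 1: diag=6, rhs=-18; c'=1/3, d'=-3
row 2: denom=8−2·1/3=22/3; d'=(-21−2·-3)/(22/3)=-45/22
row 3: denom=10−2·3/11=104/11; d'=(23−2·-45/22)/(104/11)=149/52
row 4: denom=8−3·33/104=733/104; d'=(-14−3·149/52)/(733/104)=-2350/733
back: M4=-2350/733
back: M3=149/52−33/104·-2350/733=2846/733
back: M2=-45/22−3/11·2846/733=-4551/1466
back: M1=-3−1/3·-4551/1466=-2881/1466
M: M0=0, M1=-2881/1466, M2=-4551/1466, M3=2846/733, M4=-2350/733, M5=0
seg 0: a=-5, c=M0/2=0, d=(M1−M0)/(6·1)=-2881/8796, b=Δ0−h0·(2M0+M1)/6=38065/8796
seg 1: a=-1, c=M1/2=-2881/2932, d=(M2−M1)/(6·2)=-835/8796, b=Δ1−h1·(2M1+M2)/6=14711/4398
seg 2: a=1, c=M2/2=-4551/2932, d=(M3−M2)/(6·2)=10243/17592, b=Δ2−h2·(2M2+M3)/6=-7585/4398
seg 3: a=-4, c=M3/2=1423/733, d=(M4−M3)/(6·3)=-866/2199, b=Δ3−h3·(2M3+M4)/6=-2081/2199
seg 4: a=0, c=M4/2=-1175/733, d=(M5−M4)/(6·1)=1175/2199, b=Δ4−h4·(2M4+M5)/6=151/2199
t_q=23/4 → seg 3, τ=3/4; S=-4+-2081/2199·τ+1423/733·τ²+-866/2199·τ³=-88755/23456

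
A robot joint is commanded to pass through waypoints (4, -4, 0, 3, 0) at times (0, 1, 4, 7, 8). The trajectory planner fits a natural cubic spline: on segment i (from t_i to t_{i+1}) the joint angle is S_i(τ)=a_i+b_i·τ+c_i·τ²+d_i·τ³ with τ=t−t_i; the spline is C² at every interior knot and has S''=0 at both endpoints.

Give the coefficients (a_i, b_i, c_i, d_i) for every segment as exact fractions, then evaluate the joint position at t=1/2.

  seg 0: a=4 b=-361/39 c=0 d=49/39
  seg 1: a=-4 b=-214/39 c=49/13 d=-175/351
  seg 2: a=0 b=11/3 c=-28/39 d=-20/351
  seg 3: a=3 b=-85/39 c=-16/13 d=16/39
S(1/2) = -49/104

Δ: Δ0=-8, Δ1=4/3, Δ2=1, Δ3=-3
row 1: diag=8, rhs=56; c'=3/8, d'=7
row 2: denom=12−3·3/8=87/8; d'=(-2−3·7)/(87/8)=-184/87
row 3: denom=8−3·8/29=208/29; d'=(-24−3·-184/87)/(208/29)=-32/13
back: M3=-32/13
back: M2=-184/87−8/29·-32/13=-56/39
back: M1=7−3/8·-56/39=98/13
M: M0=0, M1=98/13, M2=-56/39, M3=-32/13, M4=0
seg 0: a=4, c=M0/2=0, d=(M1−M0)/(6·1)=49/39, b=Δ0−h0·(2M0+M1)/6=-361/39
seg 1: a=-4, c=M1/2=49/13, d=(M2−M1)/(6·3)=-175/351, b=Δ1−h1·(2M1+M2)/6=-214/39
seg 2: a=0, c=M2/2=-28/39, d=(M3−M2)/(6·3)=-20/351, b=Δ2−h2·(2M2+M3)/6=11/3
seg 3: a=3, c=M3/2=-16/13, d=(M4−M3)/(6·1)=16/39, b=Δ3−h3·(2M3+M4)/6=-85/39
t_q=1/2 → seg 0, τ=1/2; S=4+-361/39·τ+0·τ²+49/39·τ³=-49/104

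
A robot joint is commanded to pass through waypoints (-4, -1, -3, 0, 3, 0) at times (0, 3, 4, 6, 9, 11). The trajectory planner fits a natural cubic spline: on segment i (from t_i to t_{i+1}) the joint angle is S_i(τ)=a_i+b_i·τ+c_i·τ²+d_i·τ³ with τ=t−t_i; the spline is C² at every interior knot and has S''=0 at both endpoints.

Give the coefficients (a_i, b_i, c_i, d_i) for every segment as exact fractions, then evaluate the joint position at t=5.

  seg 0: a=-4 b=6301/2638 c=0 d=-407/2638
  seg 1: a=-1 b=-2344/1319 c=-3663/2638 d=3075/2638
  seg 2: a=-3 b=-2789/2638 c=2781/1319 d=-2189/5276
  seg 3: a=0 b=6325/2638 c=-1005/2638 d=-112/3957
  seg 4: a=3 b=-1721/2638 c=-1677/2638 d=559/5276
S(5) = -12471/5276

Δ: Δ0=1, Δ1=-2, Δ2=3/2, Δ3=1, Δ4=-3/2
row 1: diag=8, rhs=-18; c'=1/8, d'=-9/4
row 2: denom=6−1·1/8=47/8; d'=(21−1·-9/4)/(47/8)=186/47
row 3: denom=10−2·16/47=438/47; d'=(-3−2·186/47)/(438/47)=-171/146
row 4: denom=10−3·47/146=1319/146; d'=(-15−3·-171/146)/(1319/146)=-1677/1319
back: M4=-1677/1319
back: M3=-171/146−47/146·-1677/1319=-1005/1319
back: M2=186/47−16/47·-1005/1319=5562/1319
back: M1=-9/4−1/8·5562/1319=-3663/1319
M: M0=0, M1=-3663/1319, M2=5562/1319, M3=-1005/1319, M4=-1677/1319, M5=0
seg 0: a=-4, c=M0/2=0, d=(M1−M0)/(6·3)=-407/2638, b=Δ0−h0·(2M0+M1)/6=6301/2638
seg 1: a=-1, c=M1/2=-3663/2638, d=(M2−M1)/(6·1)=3075/2638, b=Δ1−h1·(2M1+M2)/6=-2344/1319
seg 2: a=-3, c=M2/2=2781/1319, d=(M3−M2)/(6·2)=-2189/5276, b=Δ2−h2·(2M2+M3)/6=-2789/2638
seg 3: a=0, c=M3/2=-1005/2638, d=(M4−M3)/(6·3)=-112/3957, b=Δ3−h3·(2M3+M4)/6=6325/2638
seg 4: a=3, c=M4/2=-1677/2638, d=(M5−M4)/(6·2)=559/5276, b=Δ4−h4·(2M4+M5)/6=-1721/2638
t_q=5 → seg 2, τ=1; S=-3+-2789/2638·τ+2781/1319·τ²+-2189/5276·τ³=-12471/5276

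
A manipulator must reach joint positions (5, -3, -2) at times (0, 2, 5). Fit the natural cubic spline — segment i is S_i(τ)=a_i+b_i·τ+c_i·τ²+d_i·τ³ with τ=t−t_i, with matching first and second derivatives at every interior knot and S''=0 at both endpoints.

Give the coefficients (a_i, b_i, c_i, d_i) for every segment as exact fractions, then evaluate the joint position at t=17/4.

  seg 0: a=5 b=-73/15 c=0 d=13/60
  seg 1: a=-3 b=-34/15 c=13/10 d=-13/90
S(17/4) = -405/128

Δ: Δ0=-4, Δ1=1/3
row 1: diag=10, rhs=26; c'=3/10, d'=13/5
back: M1=13/5
M: M0=0, M1=13/5, M2=0
seg 0: a=5, c=M0/2=0, d=(M1−M0)/(6·2)=13/60, b=Δ0−h0·(2M0+M1)/6=-73/15
seg 1: a=-3, c=M1/2=13/10, d=(M2−M1)/(6·3)=-13/90, b=Δ1−h1·(2M1+M2)/6=-34/15
t_q=17/4 → seg 1, τ=9/4; S=-3+-34/15·τ+13/10·τ²+-13/90·τ³=-405/128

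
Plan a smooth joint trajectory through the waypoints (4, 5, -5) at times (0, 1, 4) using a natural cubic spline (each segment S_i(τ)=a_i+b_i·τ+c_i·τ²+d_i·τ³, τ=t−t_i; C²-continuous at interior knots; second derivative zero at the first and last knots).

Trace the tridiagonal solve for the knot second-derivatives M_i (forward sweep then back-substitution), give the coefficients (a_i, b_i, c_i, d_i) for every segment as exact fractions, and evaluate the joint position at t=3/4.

  seg 0: a=4 b=37/24 c=0 d=-13/24
  seg 1: a=5 b=-1/12 c=-13/8 d=13/72
S(3/4) = 2523/512

Δ: Δ0=1, Δ1=-10/3
row 1: diag=8, rhs=-26; c'=3/8, d'=-13/4
back: M1=-13/4
M: M0=0, M1=-13/4, M2=0
seg 0: a=4, c=M0/2=0, d=(M1−M0)/(6·1)=-13/24, b=Δ0−h0·(2M0+M1)/6=37/24
seg 1: a=5, c=M1/2=-13/8, d=(M2−M1)/(6·3)=13/72, b=Δ1−h1·(2M1+M2)/6=-1/12
t_q=3/4 → seg 0, τ=3/4; S=4+37/24·τ+0·τ²+-13/24·τ³=2523/512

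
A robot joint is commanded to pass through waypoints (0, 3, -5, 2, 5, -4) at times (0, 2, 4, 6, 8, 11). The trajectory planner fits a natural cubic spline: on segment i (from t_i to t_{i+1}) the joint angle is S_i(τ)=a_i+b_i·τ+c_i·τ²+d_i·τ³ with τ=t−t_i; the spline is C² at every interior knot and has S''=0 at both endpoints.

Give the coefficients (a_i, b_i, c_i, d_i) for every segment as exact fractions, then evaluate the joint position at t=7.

  seg 0: a=0 b=936/265 c=0 d=-1077/2120
  seg 1: a=3 b=-1359/530 c=-3231/1060 d=247/212
  seg 2: a=-5 b=-411/530 c=4179/1060 d=-1913/2120
  seg 3: a=2 b=1104/265 c=-78/53 d=147/2120
  seg 4: a=5 b=-471/530 c=-1119/1060 d=373/3180
S(7) = 10099/2120

Δ: Δ0=3/2, Δ1=-4, Δ2=7/2, Δ3=3/2, Δ4=-3
row 1: diag=8, rhs=-33; c'=1/4, d'=-33/8
row 2: denom=8−2·1/4=15/2; d'=(45−2·-33/8)/(15/2)=71/10
row 3: denom=8−2·4/15=112/15; d'=(-12−2·71/10)/(112/15)=-393/112
row 4: denom=10−2·15/56=265/28; d'=(-27−2·-393/112)/(265/28)=-1119/530
back: M4=-1119/530
back: M3=-393/112−15/56·-1119/530=-156/53
back: M2=71/10−4/15·-156/53=4179/530
back: M1=-33/8−1/4·4179/530=-3231/530
M: M0=0, M1=-3231/530, M2=4179/530, M3=-156/53, M4=-1119/530, M5=0
seg 0: a=0, c=M0/2=0, d=(M1−M0)/(6·2)=-1077/2120, b=Δ0−h0·(2M0+M1)/6=936/265
seg 1: a=3, c=M1/2=-3231/1060, d=(M2−M1)/(6·2)=247/212, b=Δ1−h1·(2M1+M2)/6=-1359/530
seg 2: a=-5, c=M2/2=4179/1060, d=(M3−M2)/(6·2)=-1913/2120, b=Δ2−h2·(2M2+M3)/6=-411/530
seg 3: a=2, c=M3/2=-78/53, d=(M4−M3)/(6·2)=147/2120, b=Δ3−h3·(2M3+M4)/6=1104/265
seg 4: a=5, c=M4/2=-1119/1060, d=(M5−M4)/(6·3)=373/3180, b=Δ4−h4·(2M4+M5)/6=-471/530
t_q=7 → seg 3, τ=1; S=2+1104/265·τ+-78/53·τ²+147/2120·τ³=10099/2120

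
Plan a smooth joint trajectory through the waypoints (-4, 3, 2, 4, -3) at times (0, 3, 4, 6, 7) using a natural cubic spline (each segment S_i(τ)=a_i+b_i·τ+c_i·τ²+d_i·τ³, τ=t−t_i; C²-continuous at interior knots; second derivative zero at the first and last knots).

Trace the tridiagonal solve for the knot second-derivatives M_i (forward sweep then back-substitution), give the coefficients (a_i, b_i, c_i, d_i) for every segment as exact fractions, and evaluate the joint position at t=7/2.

  seg 0: a=-4 b=1481/375 c=0 d=-202/1125
  seg 1: a=3 b=-337/375 c=-202/125 d=568/375
  seg 2: a=2 b=31/75 c=366/125 d=-494/375
  seg 3: a=4 b=-1381/375 c=-622/125 d=622/375
S(7/2) = 292/125

Δ: Δ0=7/3, Δ1=-1, Δ2=1, Δ3=-7
row 1: diag=8, rhs=-20; c'=1/8, d'=-5/2
row 2: denom=6−1·1/8=47/8; d'=(12−1·-5/2)/(47/8)=116/47
row 3: denom=6−2·16/47=250/47; d'=(-48−2·116/47)/(250/47)=-1244/125
back: M3=-1244/125
back: M2=116/47−16/47·-1244/125=732/125
back: M1=-5/2−1/8·732/125=-404/125
M: M0=0, M1=-404/125, M2=732/125, M3=-1244/125, M4=0
seg 0: a=-4, c=M0/2=0, d=(M1−M0)/(6·3)=-202/1125, b=Δ0−h0·(2M0+M1)/6=1481/375
seg 1: a=3, c=M1/2=-202/125, d=(M2−M1)/(6·1)=568/375, b=Δ1−h1·(2M1+M2)/6=-337/375
seg 2: a=2, c=M2/2=366/125, d=(M3−M2)/(6·2)=-494/375, b=Δ2−h2·(2M2+M3)/6=31/75
seg 3: a=4, c=M3/2=-622/125, d=(M4−M3)/(6·1)=622/375, b=Δ3−h3·(2M3+M4)/6=-1381/375
t_q=7/2 → seg 1, τ=1/2; S=3+-337/375·τ+-202/125·τ²+568/375·τ³=292/125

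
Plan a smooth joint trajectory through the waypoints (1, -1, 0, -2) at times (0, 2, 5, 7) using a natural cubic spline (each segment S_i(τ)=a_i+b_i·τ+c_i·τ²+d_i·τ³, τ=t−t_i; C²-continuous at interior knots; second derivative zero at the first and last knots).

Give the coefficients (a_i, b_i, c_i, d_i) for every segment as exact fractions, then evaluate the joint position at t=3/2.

Δ: Δ0=-1, Δ1=1/3, Δ2=-1
row 1: diag=10, rhs=8; c'=3/10, d'=4/5
row 2: denom=10−3·3/10=91/10; d'=(-8−3·4/5)/(91/10)=-8/7
back: M2=-8/7
back: M1=4/5−3/10·-8/7=8/7
M: M0=0, M1=8/7, M2=-8/7, M3=0
seg 0: a=1, c=M0/2=0, d=(M1−M0)/(6·2)=2/21, b=Δ0−h0·(2M0+M1)/6=-29/21
seg 1: a=-1, c=M1/2=4/7, d=(M2−M1)/(6·3)=-8/63, b=Δ1−h1·(2M1+M2)/6=-5/21
seg 2: a=0, c=M2/2=-4/7, d=(M3−M2)/(6·2)=2/21, b=Δ2−h2·(2M2+M3)/6=-5/21
t_q=3/2 → seg 0, τ=3/2; S=1+-29/21·τ+0·τ²+2/21·τ³=-3/4

  seg 0: a=1 b=-29/21 c=0 d=2/21
  seg 1: a=-1 b=-5/21 c=4/7 d=-8/63
  seg 2: a=0 b=-5/21 c=-4/7 d=2/21
S(3/2) = -3/4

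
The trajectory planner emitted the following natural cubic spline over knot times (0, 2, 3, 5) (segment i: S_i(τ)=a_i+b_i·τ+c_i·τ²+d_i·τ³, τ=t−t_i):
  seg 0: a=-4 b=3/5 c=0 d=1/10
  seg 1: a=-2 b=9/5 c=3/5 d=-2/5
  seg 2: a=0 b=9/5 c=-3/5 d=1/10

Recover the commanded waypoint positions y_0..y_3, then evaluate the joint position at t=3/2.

y_0=-4 y_1=-2 y_2=0 y_3=2
S(3/2) = -221/80

y_0 = S_0(0) = a_0 = -4
y_1 = S_1(0) = a_1 = -2
y_2 = S_2(0) = a_2 = 0
y_3 = S_2(2) = 2
t_q=3/2 is in segment 0 (τ=3/2); S_0(τ)=-221/80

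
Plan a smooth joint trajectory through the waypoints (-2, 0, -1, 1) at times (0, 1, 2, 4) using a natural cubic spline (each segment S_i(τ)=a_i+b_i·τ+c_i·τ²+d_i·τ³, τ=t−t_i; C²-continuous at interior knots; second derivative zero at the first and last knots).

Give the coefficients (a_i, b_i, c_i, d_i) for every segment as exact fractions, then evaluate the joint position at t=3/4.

  seg 0: a=-2 b=66/23 c=0 d=-20/23
  seg 1: a=0 b=6/23 c=-60/23 d=31/23
  seg 2: a=-1 b=-21/23 c=33/23 d=-11/46
S(3/4) = -79/368

Δ: Δ0=2, Δ1=-1, Δ2=1
row 1: diag=4, rhs=-18; c'=1/4, d'=-9/2
row 2: denom=6−1·1/4=23/4; d'=(12−1·-9/2)/(23/4)=66/23
back: M2=66/23
back: M1=-9/2−1/4·66/23=-120/23
M: M0=0, M1=-120/23, M2=66/23, M3=0
seg 0: a=-2, c=M0/2=0, d=(M1−M0)/(6·1)=-20/23, b=Δ0−h0·(2M0+M1)/6=66/23
seg 1: a=0, c=M1/2=-60/23, d=(M2−M1)/(6·1)=31/23, b=Δ1−h1·(2M1+M2)/6=6/23
seg 2: a=-1, c=M2/2=33/23, d=(M3−M2)/(6·2)=-11/46, b=Δ2−h2·(2M2+M3)/6=-21/23
t_q=3/4 → seg 0, τ=3/4; S=-2+66/23·τ+0·τ²+-20/23·τ³=-79/368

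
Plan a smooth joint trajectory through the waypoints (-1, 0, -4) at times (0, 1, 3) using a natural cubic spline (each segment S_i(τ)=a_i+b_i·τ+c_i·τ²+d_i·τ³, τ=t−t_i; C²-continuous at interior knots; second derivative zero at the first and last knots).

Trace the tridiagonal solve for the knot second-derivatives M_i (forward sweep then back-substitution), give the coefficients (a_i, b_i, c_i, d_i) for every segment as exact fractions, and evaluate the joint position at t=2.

Δ: Δ0=1, Δ1=-2
row 1: diag=6, rhs=-18; c'=1/3, d'=-3
back: M1=-3
M: M0=0, M1=-3, M2=0
seg 0: a=-1, c=M0/2=0, d=(M1−M0)/(6·1)=-1/2, b=Δ0−h0·(2M0+M1)/6=3/2
seg 1: a=0, c=M1/2=-3/2, d=(M2−M1)/(6·2)=1/4, b=Δ1−h1·(2M1+M2)/6=0
t_q=2 → seg 1, τ=1; S=0+0·τ+-3/2·τ²+1/4·τ³=-5/4

  seg 0: a=-1 b=3/2 c=0 d=-1/2
  seg 1: a=0 b=0 c=-3/2 d=1/4
S(2) = -5/4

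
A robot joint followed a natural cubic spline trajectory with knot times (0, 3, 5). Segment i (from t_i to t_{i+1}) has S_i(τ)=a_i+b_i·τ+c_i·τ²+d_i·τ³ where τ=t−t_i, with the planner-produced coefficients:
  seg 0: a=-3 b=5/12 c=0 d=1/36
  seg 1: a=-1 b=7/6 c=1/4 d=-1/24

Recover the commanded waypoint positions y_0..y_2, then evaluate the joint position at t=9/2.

y_0 = S_0(0) = a_0 = -3
y_1 = S_1(0) = a_1 = -1
y_2 = S_1(2) = 2
t_q=9/2 is in segment 1 (τ=3/2); S_1(τ)=75/64

y_0=-3 y_1=-1 y_2=2
S(9/2) = 75/64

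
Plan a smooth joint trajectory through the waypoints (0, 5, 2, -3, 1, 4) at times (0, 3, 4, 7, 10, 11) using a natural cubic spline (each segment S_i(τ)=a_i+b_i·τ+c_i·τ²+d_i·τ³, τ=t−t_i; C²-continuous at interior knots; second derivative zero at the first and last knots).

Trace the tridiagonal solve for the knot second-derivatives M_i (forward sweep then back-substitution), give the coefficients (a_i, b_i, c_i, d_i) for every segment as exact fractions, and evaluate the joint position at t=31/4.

Δ: Δ0=5/3, Δ1=-3, Δ2=-5/3, Δ3=4/3, Δ4=3
row 1: diag=8, rhs=-28; c'=1/8, d'=-7/2
row 2: denom=8−1·1/8=63/8; d'=(8−1·-7/2)/(63/8)=92/63
row 3: denom=12−3·8/21=76/7; d'=(18−3·92/63)/(76/7)=143/114
row 4: denom=8−3·21/76=545/76; d'=(10−3·143/114)/(545/76)=474/545
back: M4=474/545
back: M3=143/114−21/76·474/545=1658/1635
back: M2=92/63−8/21·1658/1635=1756/1635
back: M1=-7/2−1/8·1756/1635=-5942/1635
M: M0=0, M1=-5942/1635, M2=1756/1635, M3=1658/1635, M4=474/545, M5=0
seg 0: a=0, c=M0/2=0, d=(M1−M0)/(6·3)=-2971/14715, b=Δ0−h0·(2M0+M1)/6=5696/1635
seg 1: a=5, c=M1/2=-2971/1635, d=(M2−M1)/(6·1)=1283/1635, b=Δ1−h1·(2M1+M2)/6=-3217/1635
seg 2: a=2, c=M2/2=878/1635, d=(M3−M2)/(6·3)=-49/14715, b=Δ2−h2·(2M2+M3)/6=-354/109
seg 3: a=-3, c=M3/2=829/1635, d=(M4−M3)/(6·3)=-118/14715, b=Δ3−h3·(2M3+M4)/6=-63/545
seg 4: a=1, c=M4/2=237/545, d=(M5−M4)/(6·1)=-79/545, b=Δ4−h4·(2M4+M5)/6=1477/545
t_q=31/4 → seg 3, τ=3/4; S=-3+-63/545·τ+829/1635·τ²+-118/14715·τ³=-48917/17440

  seg 0: a=0 b=5696/1635 c=0 d=-2971/14715
  seg 1: a=5 b=-3217/1635 c=-2971/1635 d=1283/1635
  seg 2: a=2 b=-354/109 c=878/1635 d=-49/14715
  seg 3: a=-3 b=-63/545 c=829/1635 d=-118/14715
  seg 4: a=1 b=1477/545 c=237/545 d=-79/545
S(31/4) = -48917/17440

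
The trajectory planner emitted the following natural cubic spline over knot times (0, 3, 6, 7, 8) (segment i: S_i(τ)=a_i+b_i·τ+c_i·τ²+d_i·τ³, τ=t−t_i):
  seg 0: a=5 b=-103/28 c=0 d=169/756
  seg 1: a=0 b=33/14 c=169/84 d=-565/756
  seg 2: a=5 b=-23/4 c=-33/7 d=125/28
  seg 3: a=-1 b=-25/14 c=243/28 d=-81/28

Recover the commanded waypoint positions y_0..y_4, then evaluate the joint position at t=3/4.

y_0 = S_0(0) = a_0 = 5
y_1 = S_1(0) = a_1 = 0
y_2 = S_2(0) = a_2 = 5
y_3 = S_3(0) = a_3 = -1
y_4 = S_3(1) = 3
t_q=3/4 is in segment 0 (τ=3/4); S_0(τ)=4185/1792

y_0=5 y_1=0 y_2=5 y_3=-1 y_4=3
S(3/4) = 4185/1792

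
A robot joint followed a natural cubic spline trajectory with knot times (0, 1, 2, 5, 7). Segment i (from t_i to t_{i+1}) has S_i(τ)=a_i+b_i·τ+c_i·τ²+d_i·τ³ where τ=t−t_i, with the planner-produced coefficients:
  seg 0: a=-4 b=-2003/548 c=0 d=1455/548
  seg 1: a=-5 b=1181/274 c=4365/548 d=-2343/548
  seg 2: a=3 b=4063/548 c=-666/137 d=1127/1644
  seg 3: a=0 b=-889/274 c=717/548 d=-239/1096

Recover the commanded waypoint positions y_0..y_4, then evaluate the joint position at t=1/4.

y_0=-4 y_1=-5 y_2=3 y_3=0 y_4=-3
S(1/4) = -170881/35072

y_0 = S_0(0) = a_0 = -4
y_1 = S_1(0) = a_1 = -5
y_2 = S_2(0) = a_2 = 3
y_3 = S_3(0) = a_3 = 0
y_4 = S_3(2) = -3
t_q=1/4 is in segment 0 (τ=1/4); S_0(τ)=-170881/35072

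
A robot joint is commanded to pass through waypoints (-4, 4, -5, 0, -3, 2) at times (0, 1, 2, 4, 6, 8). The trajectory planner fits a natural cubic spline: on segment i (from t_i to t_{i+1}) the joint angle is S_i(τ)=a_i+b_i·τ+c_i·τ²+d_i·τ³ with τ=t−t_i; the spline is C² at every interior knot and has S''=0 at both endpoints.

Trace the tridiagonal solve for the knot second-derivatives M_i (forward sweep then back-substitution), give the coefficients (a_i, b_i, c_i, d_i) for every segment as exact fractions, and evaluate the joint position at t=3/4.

  seg 0: a=-4 b=8181/626 c=0 d=-3173/626
  seg 1: a=4 b=-669/313 c=-9519/626 d=5223/626
  seg 2: a=-5 b=-4707/626 c=3075/313 d=-1507/626
  seg 3: a=0 b=1809/626 c=-1446/313 d=759/626
  seg 4: a=-3 b=-651/626 c=831/313 d=-277/626
S(3/4) = 146761/40064

Δ: Δ0=8, Δ1=-9, Δ2=5/2, Δ3=-3/2, Δ4=5/2
row 1: diag=4, rhs=-102; c'=1/4, d'=-51/2
row 2: denom=6−1·1/4=23/4; d'=(69−1·-51/2)/(23/4)=378/23
row 3: denom=8−2·8/23=168/23; d'=(-24−2·378/23)/(168/23)=-109/14
row 4: denom=8−2·23/84=313/42; d'=(24−2·-109/14)/(313/42)=1662/313
back: M4=1662/313
back: M3=-109/14−23/84·1662/313=-2892/313
back: M2=378/23−8/23·-2892/313=6150/313
back: M1=-51/2−1/4·6150/313=-9519/313
M: M0=0, M1=-9519/313, M2=6150/313, M3=-2892/313, M4=1662/313, M5=0
seg 0: a=-4, c=M0/2=0, d=(M1−M0)/(6·1)=-3173/626, b=Δ0−h0·(2M0+M1)/6=8181/626
seg 1: a=4, c=M1/2=-9519/626, d=(M2−M1)/(6·1)=5223/626, b=Δ1−h1·(2M1+M2)/6=-669/313
seg 2: a=-5, c=M2/2=3075/313, d=(M3−M2)/(6·2)=-1507/626, b=Δ2−h2·(2M2+M3)/6=-4707/626
seg 3: a=0, c=M3/2=-1446/313, d=(M4−M3)/(6·2)=759/626, b=Δ3−h3·(2M3+M4)/6=1809/626
seg 4: a=-3, c=M4/2=831/313, d=(M5−M4)/(6·2)=-277/626, b=Δ4−h4·(2M4+M5)/6=-651/626
t_q=3/4 → seg 0, τ=3/4; S=-4+8181/626·τ+0·τ²+-3173/626·τ³=146761/40064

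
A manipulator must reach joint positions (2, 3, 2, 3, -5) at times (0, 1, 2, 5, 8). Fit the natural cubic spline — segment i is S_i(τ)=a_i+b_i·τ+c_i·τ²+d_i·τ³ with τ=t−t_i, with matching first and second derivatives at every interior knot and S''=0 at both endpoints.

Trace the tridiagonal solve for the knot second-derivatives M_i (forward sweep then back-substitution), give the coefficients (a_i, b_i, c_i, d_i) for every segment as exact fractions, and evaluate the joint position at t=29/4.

Δ: Δ0=1, Δ1=-1, Δ2=1/3, Δ3=-8/3
row 1: diag=4, rhs=-12; c'=1/4, d'=-3
row 2: denom=8−1·1/4=31/4; d'=(8−1·-3)/(31/4)=44/31
row 3: denom=12−3·12/31=336/31; d'=(-18−3·44/31)/(336/31)=-115/56
back: M3=-115/56
back: M2=44/31−12/31·-115/56=31/14
back: M1=-3−1/4·31/14=-199/56
M: M0=0, M1=-199/56, M2=31/14, M3=-115/56, M4=0
seg 0: a=2, c=M0/2=0, d=(M1−M0)/(6·1)=-199/336, b=Δ0−h0·(2M0+M1)/6=535/336
seg 1: a=3, c=M1/2=-199/112, d=(M2−M1)/(6·1)=323/336, b=Δ1−h1·(2M1+M2)/6=-31/168
seg 2: a=2, c=M2/2=31/28, d=(M3−M2)/(6·3)=-239/1008, b=Δ2−h2·(2M2+M3)/6=-41/48
seg 3: a=3, c=M3/2=-115/112, d=(M4−M3)/(6·3)=115/1008, b=Δ3−h3·(2M3+M4)/6=-103/168
t_q=29/4 → seg 3, τ=9/4; S=3+-103/168·τ+-115/112·τ²+115/1008·τ³=-16329/7168

  seg 0: a=2 b=535/336 c=0 d=-199/336
  seg 1: a=3 b=-31/168 c=-199/112 d=323/336
  seg 2: a=2 b=-41/48 c=31/28 d=-239/1008
  seg 3: a=3 b=-103/168 c=-115/112 d=115/1008
S(29/4) = -16329/7168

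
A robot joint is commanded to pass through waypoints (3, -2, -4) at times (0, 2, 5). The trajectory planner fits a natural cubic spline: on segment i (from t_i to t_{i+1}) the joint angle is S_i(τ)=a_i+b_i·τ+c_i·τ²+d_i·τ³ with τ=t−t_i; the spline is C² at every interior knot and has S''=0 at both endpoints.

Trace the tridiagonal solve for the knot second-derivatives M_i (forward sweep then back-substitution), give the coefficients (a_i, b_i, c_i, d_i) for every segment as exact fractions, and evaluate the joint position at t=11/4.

Δ: Δ0=-5/2, Δ1=-2/3
row 1: diag=10, rhs=11; c'=3/10, d'=11/10
back: M1=11/10
M: M0=0, M1=11/10, M2=0
seg 0: a=3, c=M0/2=0, d=(M1−M0)/(6·2)=11/120, b=Δ0−h0·(2M0+M1)/6=-43/15
seg 1: a=-2, c=M1/2=11/20, d=(M2−M1)/(6·3)=-11/180, b=Δ1−h1·(2M1+M2)/6=-53/30
t_q=11/4 → seg 1, τ=3/4; S=-2+-53/30·τ+11/20·τ²+-11/180·τ³=-3893/1280

  seg 0: a=3 b=-43/15 c=0 d=11/120
  seg 1: a=-2 b=-53/30 c=11/20 d=-11/180
S(11/4) = -3893/1280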